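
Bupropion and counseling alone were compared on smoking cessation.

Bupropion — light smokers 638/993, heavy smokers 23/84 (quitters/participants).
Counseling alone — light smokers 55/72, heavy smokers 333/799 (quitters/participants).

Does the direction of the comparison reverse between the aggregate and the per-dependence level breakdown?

Light smokers: bupropion 638/993 = 64.2%, counseling alone 55/72 = 76.4% → counseling alone
Heavy smokers: bupropion 23/84 = 27.4%, counseling alone 333/799 = 41.7% → counseling alone
Overall: bupropion 661/1077 = 61.4%, counseling alone 388/871 = 44.5% → bupropion
Counseling alone wins each dependence group but bupropion wins overall — the comparison reverses. Counseling alone's participants skew toward heavy smokers, which has a lower base rate.

Yes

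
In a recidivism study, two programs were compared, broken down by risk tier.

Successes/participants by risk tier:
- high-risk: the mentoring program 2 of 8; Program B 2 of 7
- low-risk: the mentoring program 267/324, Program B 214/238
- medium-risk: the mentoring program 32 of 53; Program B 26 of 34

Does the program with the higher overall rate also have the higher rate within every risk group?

Yes

High-risk: the mentoring program 2/8 = 25.0%, Program B 2/7 = 28.6% → Program B
Low-risk: the mentoring program 267/324 = 82.4%, Program B 214/238 = 89.9% → Program B
Medium-risk: the mentoring program 32/53 = 60.4%, Program B 26/34 = 76.5% → Program B
Overall: the mentoring program 301/385 = 78.2%, Program B 242/279 = 86.7% → Program B
Program B wins overall and in every risk group — no reversal.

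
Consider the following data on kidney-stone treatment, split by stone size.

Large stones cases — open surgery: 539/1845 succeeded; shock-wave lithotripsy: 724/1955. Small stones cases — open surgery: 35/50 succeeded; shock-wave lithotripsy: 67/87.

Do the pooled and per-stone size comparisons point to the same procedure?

Yes

Large stones: open surgery 539/1845 = 29.2%, shock-wave lithotripsy 724/1955 = 37.0% → shock-wave lithotripsy
Small stones: open surgery 35/50 = 70.0%, shock-wave lithotripsy 67/87 = 77.0% → shock-wave lithotripsy
Overall: open surgery 574/1895 = 30.3%, shock-wave lithotripsy 791/2042 = 38.7% → shock-wave lithotripsy
Shock-wave lithotripsy wins overall and in every stone group — no reversal.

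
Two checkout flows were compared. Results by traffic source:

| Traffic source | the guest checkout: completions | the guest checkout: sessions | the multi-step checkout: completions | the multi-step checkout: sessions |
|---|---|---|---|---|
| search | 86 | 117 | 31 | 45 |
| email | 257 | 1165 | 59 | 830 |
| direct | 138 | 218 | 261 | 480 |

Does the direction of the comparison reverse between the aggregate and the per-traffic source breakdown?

No

Search: the guest checkout 86/117 = 73.5%, the multi-step checkout 31/45 = 68.9% → the guest checkout
Email: the guest checkout 257/1165 = 22.1%, the multi-step checkout 59/830 = 7.1% → the guest checkout
Direct: the guest checkout 138/218 = 63.3%, the multi-step checkout 261/480 = 54.4% → the guest checkout
Overall: the guest checkout 481/1500 = 32.1%, the multi-step checkout 351/1355 = 25.9% → the guest checkout
The guest checkout wins overall and in every traffic group — no reversal.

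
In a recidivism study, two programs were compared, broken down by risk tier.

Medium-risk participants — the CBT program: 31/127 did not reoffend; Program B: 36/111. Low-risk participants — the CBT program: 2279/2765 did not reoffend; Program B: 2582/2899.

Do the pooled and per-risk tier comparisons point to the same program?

Yes

Medium-risk: the CBT program 31/127 = 24.4%, Program B 36/111 = 32.4% → Program B
Low-risk: the CBT program 2279/2765 = 82.4%, Program B 2582/2899 = 89.1% → Program B
Overall: the CBT program 2310/2892 = 79.9%, Program B 2618/3010 = 87.0% → Program B
Program B wins overall and in every risk group — no reversal.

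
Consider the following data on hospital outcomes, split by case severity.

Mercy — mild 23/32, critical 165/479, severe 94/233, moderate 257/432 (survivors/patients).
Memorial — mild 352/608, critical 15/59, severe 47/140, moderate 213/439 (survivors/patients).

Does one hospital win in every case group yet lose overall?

Mild: Mercy 23/32 = 71.9%, Memorial 352/608 = 57.9% → Mercy
Critical: Mercy 165/479 = 34.4%, Memorial 15/59 = 25.4% → Mercy
Severe: Mercy 94/233 = 40.3%, Memorial 47/140 = 33.6% → Mercy
Moderate: Mercy 257/432 = 59.5%, Memorial 213/439 = 48.5% → Mercy
Overall: Mercy 539/1176 = 45.8%, Memorial 627/1246 = 50.3% → Memorial
Mercy wins each case group but Memorial wins overall — the comparison reverses. Mercy's patients skew toward critical, which has a lower base rate.

Yes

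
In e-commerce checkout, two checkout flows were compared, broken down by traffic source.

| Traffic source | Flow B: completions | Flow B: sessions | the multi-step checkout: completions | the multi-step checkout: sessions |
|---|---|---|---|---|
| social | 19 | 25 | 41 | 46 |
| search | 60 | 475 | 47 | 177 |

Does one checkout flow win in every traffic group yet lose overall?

Social: Flow B 19/25 = 76.0%, the multi-step checkout 41/46 = 89.1% → the multi-step checkout
Search: Flow B 60/475 = 12.6%, the multi-step checkout 47/177 = 26.6% → the multi-step checkout
Overall: Flow B 79/500 = 15.8%, the multi-step checkout 88/223 = 39.5% → the multi-step checkout
The multi-step checkout wins overall and in every traffic group — no reversal.

No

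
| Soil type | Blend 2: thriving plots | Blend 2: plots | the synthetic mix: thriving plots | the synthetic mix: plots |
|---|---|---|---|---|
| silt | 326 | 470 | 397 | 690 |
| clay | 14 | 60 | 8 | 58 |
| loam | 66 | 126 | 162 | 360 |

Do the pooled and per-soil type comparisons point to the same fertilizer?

Silt: Blend 2 326/470 = 69.4%, the synthetic mix 397/690 = 57.5% → Blend 2
Clay: Blend 2 14/60 = 23.3%, the synthetic mix 8/58 = 13.8% → Blend 2
Loam: Blend 2 66/126 = 52.4%, the synthetic mix 162/360 = 45.0% → Blend 2
Overall: Blend 2 406/656 = 61.9%, the synthetic mix 567/1108 = 51.2% → Blend 2
Blend 2 wins overall and in every soil group — no reversal.

Yes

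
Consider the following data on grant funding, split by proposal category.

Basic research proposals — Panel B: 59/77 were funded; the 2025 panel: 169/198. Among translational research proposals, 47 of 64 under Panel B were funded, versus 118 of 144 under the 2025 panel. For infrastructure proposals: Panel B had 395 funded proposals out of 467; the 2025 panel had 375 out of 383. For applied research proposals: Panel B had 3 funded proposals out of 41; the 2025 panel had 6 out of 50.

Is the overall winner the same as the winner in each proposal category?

Yes

Basic research: Panel B 59/77 = 76.6%, the 2025 panel 169/198 = 85.4% → the 2025 panel
Translational research: Panel B 47/64 = 73.4%, the 2025 panel 118/144 = 81.9% → the 2025 panel
Infrastructure: Panel B 395/467 = 84.6%, the 2025 panel 375/383 = 97.9% → the 2025 panel
Applied research: Panel B 3/41 = 7.3%, the 2025 panel 6/50 = 12.0% → the 2025 panel
Overall: Panel B 504/649 = 77.7%, the 2025 panel 668/775 = 86.2% → the 2025 panel
The 2025 panel wins overall and in every proposal group — no reversal.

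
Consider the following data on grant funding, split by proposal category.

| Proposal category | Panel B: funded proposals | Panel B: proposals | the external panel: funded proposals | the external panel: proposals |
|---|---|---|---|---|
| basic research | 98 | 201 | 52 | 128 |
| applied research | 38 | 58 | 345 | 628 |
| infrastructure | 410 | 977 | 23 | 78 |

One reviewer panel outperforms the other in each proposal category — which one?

Basic research: Panel B 98/201 = 48.8%, the external panel 52/128 = 40.6% → Panel B
Applied research: Panel B 38/58 = 65.5%, the external panel 345/628 = 54.9% → Panel B
Infrastructure: Panel B 410/977 = 42.0%, the external panel 23/78 = 29.5% → Panel B
Panel B has the higher rate in all 3 groups.

Panel B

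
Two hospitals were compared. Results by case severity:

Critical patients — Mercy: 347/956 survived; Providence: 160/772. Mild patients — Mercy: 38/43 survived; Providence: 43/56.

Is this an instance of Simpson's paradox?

Critical: Mercy 347/956 = 36.3%, Providence 160/772 = 20.7% → Mercy
Mild: Mercy 38/43 = 88.4%, Providence 43/56 = 76.8% → Mercy
Overall: Mercy 385/999 = 38.5%, Providence 203/828 = 24.5% → Mercy
Mercy wins overall and in every case group — no reversal.

No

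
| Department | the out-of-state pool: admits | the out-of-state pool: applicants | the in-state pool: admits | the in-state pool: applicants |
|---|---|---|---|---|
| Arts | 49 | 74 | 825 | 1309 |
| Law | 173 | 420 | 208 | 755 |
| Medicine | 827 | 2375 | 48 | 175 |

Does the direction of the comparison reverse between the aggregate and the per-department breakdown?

Yes

Arts: the out-of-state pool 49/74 = 66.2%, the in-state pool 825/1309 = 63.0% → the out-of-state pool
Law: the out-of-state pool 173/420 = 41.2%, the in-state pool 208/755 = 27.5% → the out-of-state pool
Medicine: the out-of-state pool 827/2375 = 34.8%, the in-state pool 48/175 = 27.4% → the out-of-state pool
Overall: the out-of-state pool 1049/2869 = 36.6%, the in-state pool 1081/2239 = 48.3% → the in-state pool
The out-of-state pool wins each department group but the in-state pool wins overall — the comparison reverses. The out-of-state pool's applicants skew toward Medicine, which has a lower base rate.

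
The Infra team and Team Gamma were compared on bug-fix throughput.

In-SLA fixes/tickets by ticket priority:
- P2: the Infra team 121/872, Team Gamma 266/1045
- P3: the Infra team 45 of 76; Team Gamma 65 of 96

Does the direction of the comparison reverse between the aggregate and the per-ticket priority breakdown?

P2: the Infra team 121/872 = 13.9%, Team Gamma 266/1045 = 25.5% → Team Gamma
P3: the Infra team 45/76 = 59.2%, Team Gamma 65/96 = 67.7% → Team Gamma
Overall: the Infra team 166/948 = 17.5%, Team Gamma 331/1141 = 29.0% → Team Gamma
Team Gamma wins overall and in every ticket group — no reversal.

No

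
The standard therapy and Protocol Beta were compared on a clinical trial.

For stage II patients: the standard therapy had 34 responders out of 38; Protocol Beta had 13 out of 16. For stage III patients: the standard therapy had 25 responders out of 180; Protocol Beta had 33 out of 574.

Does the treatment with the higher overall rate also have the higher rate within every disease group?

Yes

Stage II: the standard therapy 34/38 = 89.5%, Protocol Beta 13/16 = 81.2% → the standard therapy
Stage III: the standard therapy 25/180 = 13.9%, Protocol Beta 33/574 = 5.7% → the standard therapy
Overall: the standard therapy 59/218 = 27.1%, Protocol Beta 46/590 = 7.8% → the standard therapy
The standard therapy wins overall and in every disease group — no reversal.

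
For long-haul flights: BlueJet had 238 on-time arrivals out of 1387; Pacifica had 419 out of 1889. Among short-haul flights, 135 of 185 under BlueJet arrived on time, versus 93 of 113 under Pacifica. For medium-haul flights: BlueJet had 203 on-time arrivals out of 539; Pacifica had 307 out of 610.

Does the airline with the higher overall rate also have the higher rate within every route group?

Yes

Long-haul: BlueJet 238/1387 = 17.2%, Pacifica 419/1889 = 22.2% → Pacifica
Short-haul: BlueJet 135/185 = 73.0%, Pacifica 93/113 = 82.3% → Pacifica
Medium-haul: BlueJet 203/539 = 37.7%, Pacifica 307/610 = 50.3% → Pacifica
Overall: BlueJet 576/2111 = 27.3%, Pacifica 819/2612 = 31.4% → Pacifica
Pacifica wins overall and in every route group — no reversal.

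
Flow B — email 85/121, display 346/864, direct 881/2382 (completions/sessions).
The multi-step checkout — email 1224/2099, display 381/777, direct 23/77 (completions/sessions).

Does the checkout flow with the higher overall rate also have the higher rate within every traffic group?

No

Email: Flow B 85/121 = 70.2%, the multi-step checkout 1224/2099 = 58.3% → Flow B
Display: Flow B 346/864 = 40.0%, the multi-step checkout 381/777 = 49.0% → the multi-step checkout
Direct: Flow B 881/2382 = 37.0%, the multi-step checkout 23/77 = 29.9% → Flow B
Overall: Flow B 1312/3367 = 39.0%, the multi-step checkout 1628/2953 = 55.1% → the multi-step checkout
Neither sweeps: Flow B wins 2 of 3 groups, the multi-step checkout wins 1. The multi-step checkout wins overall but not every group — no Simpson reversal.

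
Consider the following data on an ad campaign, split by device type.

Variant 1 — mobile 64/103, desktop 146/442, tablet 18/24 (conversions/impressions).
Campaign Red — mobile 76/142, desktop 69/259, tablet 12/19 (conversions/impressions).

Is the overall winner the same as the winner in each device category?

Yes

Mobile: Variant 1 64/103 = 62.1%, Campaign Red 76/142 = 53.5% → Variant 1
Desktop: Variant 1 146/442 = 33.0%, Campaign Red 69/259 = 26.6% → Variant 1
Tablet: Variant 1 18/24 = 75.0%, Campaign Red 12/19 = 63.2% → Variant 1
Overall: Variant 1 228/569 = 40.1%, Campaign Red 157/420 = 37.4% → Variant 1
Variant 1 wins overall and in every device group — no reversal.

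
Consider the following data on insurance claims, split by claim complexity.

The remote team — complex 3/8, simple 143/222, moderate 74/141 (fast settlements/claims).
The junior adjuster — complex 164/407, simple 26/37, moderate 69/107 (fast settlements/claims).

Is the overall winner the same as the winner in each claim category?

Complex: the remote team 3/8 = 37.5%, the junior adjuster 164/407 = 40.3% → the junior adjuster
Simple: the remote team 143/222 = 64.4%, the junior adjuster 26/37 = 70.3% → the junior adjuster
Moderate: the remote team 74/141 = 52.5%, the junior adjuster 69/107 = 64.5% → the junior adjuster
Overall: the remote team 220/371 = 59.3%, the junior adjuster 259/551 = 47.0% → the remote team
The junior adjuster wins each claim group but the remote team wins overall — the comparison reverses. The junior adjuster's claims skew toward complex, which has a lower base rate.

No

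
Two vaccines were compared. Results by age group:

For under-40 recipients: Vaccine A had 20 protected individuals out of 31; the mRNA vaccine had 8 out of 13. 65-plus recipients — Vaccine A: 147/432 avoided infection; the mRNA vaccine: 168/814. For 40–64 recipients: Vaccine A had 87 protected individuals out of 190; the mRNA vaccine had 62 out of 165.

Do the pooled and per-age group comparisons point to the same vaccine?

Under-40: Vaccine A 20/31 = 64.5%, the mRNA vaccine 8/13 = 61.5% → Vaccine A
65-plus: Vaccine A 147/432 = 34.0%, the mRNA vaccine 168/814 = 20.6% → Vaccine A
40–64: Vaccine A 87/190 = 45.8%, the mRNA vaccine 62/165 = 37.6% → Vaccine A
Overall: Vaccine A 254/653 = 38.9%, the mRNA vaccine 238/992 = 24.0% → Vaccine A
Vaccine A wins overall and in every age group — no reversal.

Yes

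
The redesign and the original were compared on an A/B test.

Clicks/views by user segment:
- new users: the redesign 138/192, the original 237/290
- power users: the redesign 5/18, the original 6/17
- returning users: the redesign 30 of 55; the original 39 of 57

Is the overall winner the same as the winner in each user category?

Yes

New users: the redesign 138/192 = 71.9%, the original 237/290 = 81.7% → the original
Power users: the redesign 5/18 = 27.8%, the original 6/17 = 35.3% → the original
Returning users: the redesign 30/55 = 54.5%, the original 39/57 = 68.4% → the original
Overall: the redesign 173/265 = 65.3%, the original 282/364 = 77.5% → the original
The original wins overall and in every user group — no reversal.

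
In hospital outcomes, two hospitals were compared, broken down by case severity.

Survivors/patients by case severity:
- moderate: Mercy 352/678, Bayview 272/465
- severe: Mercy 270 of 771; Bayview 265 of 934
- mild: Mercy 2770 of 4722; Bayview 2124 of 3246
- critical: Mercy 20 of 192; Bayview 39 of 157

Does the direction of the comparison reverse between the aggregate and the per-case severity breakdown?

No

Moderate: Mercy 352/678 = 51.9%, Bayview 272/465 = 58.5% → Bayview
Severe: Mercy 270/771 = 35.0%, Bayview 265/934 = 28.4% → Mercy
Mild: Mercy 2770/4722 = 58.7%, Bayview 2124/3246 = 65.4% → Bayview
Critical: Mercy 20/192 = 10.4%, Bayview 39/157 = 24.8% → Bayview
Overall: Mercy 3412/6363 = 53.6%, Bayview 2700/4802 = 56.2% → Bayview
Neither sweeps: Mercy wins 1 of 4 groups, Bayview wins 3. Bayview wins overall but not every group — no Simpson reversal.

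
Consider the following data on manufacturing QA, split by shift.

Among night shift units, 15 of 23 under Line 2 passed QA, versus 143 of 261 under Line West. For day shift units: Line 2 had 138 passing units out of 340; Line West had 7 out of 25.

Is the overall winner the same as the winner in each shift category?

Night shift: Line 2 15/23 = 65.2%, Line West 143/261 = 54.8% → Line 2
Day shift: Line 2 138/340 = 40.6%, Line West 7/25 = 28.0% → Line 2
Overall: Line 2 153/363 = 42.1%, Line West 150/286 = 52.4% → Line West
Line 2 wins each shift group but Line West wins overall — the comparison reverses. Line 2's units skew toward day shift, which has a lower base rate.

No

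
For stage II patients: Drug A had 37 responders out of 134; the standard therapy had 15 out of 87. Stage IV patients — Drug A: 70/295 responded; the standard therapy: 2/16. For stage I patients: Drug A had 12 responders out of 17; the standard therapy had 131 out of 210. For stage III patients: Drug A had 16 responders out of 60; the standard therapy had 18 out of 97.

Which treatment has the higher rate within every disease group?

Drug A

Stage II: Drug A 37/134 = 27.6%, the standard therapy 15/87 = 17.2% → Drug A
Stage IV: Drug A 70/295 = 23.7%, the standard therapy 2/16 = 12.5% → Drug A
Stage I: Drug A 12/17 = 70.6%, the standard therapy 131/210 = 62.4% → Drug A
Stage III: Drug A 16/60 = 26.7%, the standard therapy 18/97 = 18.6% → Drug A
Drug A has the higher rate in all 4 groups.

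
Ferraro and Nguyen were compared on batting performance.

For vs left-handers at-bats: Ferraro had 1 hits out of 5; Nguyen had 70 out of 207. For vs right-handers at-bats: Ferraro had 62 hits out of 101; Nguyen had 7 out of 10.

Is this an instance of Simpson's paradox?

Yes

Vs left-handers: Ferraro 1/5 = 20.0%, Nguyen 70/207 = 33.8% → Nguyen
Vs right-handers: Ferraro 62/101 = 61.4%, Nguyen 7/10 = 70.0% → Nguyen
Overall: Ferraro 63/106 = 59.4%, Nguyen 77/217 = 35.5% → Ferraro
Nguyen wins each pitcher group but Ferraro wins overall — the comparison reverses. Nguyen's at-bats skew toward vs left-handers, which has a lower base rate.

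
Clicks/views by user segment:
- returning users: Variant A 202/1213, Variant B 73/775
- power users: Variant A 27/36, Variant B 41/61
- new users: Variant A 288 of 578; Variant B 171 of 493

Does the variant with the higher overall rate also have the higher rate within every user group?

Yes

Returning users: Variant A 202/1213 = 16.7%, Variant B 73/775 = 9.4% → Variant A
Power users: Variant A 27/36 = 75.0%, Variant B 41/61 = 67.2% → Variant A
New users: Variant A 288/578 = 49.8%, Variant B 171/493 = 34.7% → Variant A
Overall: Variant A 517/1827 = 28.3%, Variant B 285/1329 = 21.4% → Variant A
Variant A wins overall and in every user group — no reversal.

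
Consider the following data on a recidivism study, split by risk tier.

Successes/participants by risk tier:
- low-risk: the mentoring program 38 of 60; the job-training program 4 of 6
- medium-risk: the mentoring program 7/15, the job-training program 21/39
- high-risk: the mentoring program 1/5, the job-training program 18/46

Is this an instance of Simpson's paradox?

Low-risk: the mentoring program 38/60 = 63.3%, the job-training program 4/6 = 66.7% → the job-training program
Medium-risk: the mentoring program 7/15 = 46.7%, the job-training program 21/39 = 53.8% → the job-training program
High-risk: the mentoring program 1/5 = 20.0%, the job-training program 18/46 = 39.1% → the job-training program
Overall: the mentoring program 46/80 = 57.5%, the job-training program 43/91 = 47.3% → the mentoring program
The job-training program wins each risk group but the mentoring program wins overall — the comparison reverses. The job-training program's participants skew toward high-risk, which has a lower base rate.

Yes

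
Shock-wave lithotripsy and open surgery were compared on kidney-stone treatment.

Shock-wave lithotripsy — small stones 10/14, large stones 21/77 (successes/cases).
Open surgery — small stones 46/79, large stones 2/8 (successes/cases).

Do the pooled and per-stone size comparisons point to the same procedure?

No

Small stones: shock-wave lithotripsy 10/14 = 71.4%, open surgery 46/79 = 58.2% → shock-wave lithotripsy
Large stones: shock-wave lithotripsy 21/77 = 27.3%, open surgery 2/8 = 25.0% → shock-wave lithotripsy
Overall: shock-wave lithotripsy 31/91 = 34.1%, open surgery 48/87 = 55.2% → open surgery
Shock-wave lithotripsy wins each stone group but open surgery wins overall — the comparison reverses. Shock-wave lithotripsy's cases skew toward large stones, which has a lower base rate.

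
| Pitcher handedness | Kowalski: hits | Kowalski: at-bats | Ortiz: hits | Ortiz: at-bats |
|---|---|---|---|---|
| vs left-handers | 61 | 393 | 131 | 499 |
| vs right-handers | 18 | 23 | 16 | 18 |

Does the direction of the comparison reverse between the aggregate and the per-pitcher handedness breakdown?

No

Vs left-handers: Kowalski 61/393 = 15.5%, Ortiz 131/499 = 26.3% → Ortiz
Vs right-handers: Kowalski 18/23 = 78.3%, Ortiz 16/18 = 88.9% → Ortiz
Overall: Kowalski 79/416 = 19.0%, Ortiz 147/517 = 28.4% → Ortiz
Ortiz wins overall and in every pitcher group — no reversal.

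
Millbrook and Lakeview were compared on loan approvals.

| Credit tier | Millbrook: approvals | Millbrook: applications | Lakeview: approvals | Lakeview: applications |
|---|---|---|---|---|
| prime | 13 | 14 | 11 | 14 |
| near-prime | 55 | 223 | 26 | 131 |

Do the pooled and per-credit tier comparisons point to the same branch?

Yes

Prime: Millbrook 13/14 = 92.9%, Lakeview 11/14 = 78.6% → Millbrook
Near-prime: Millbrook 55/223 = 24.7%, Lakeview 26/131 = 19.8% → Millbrook
Overall: Millbrook 68/237 = 28.7%, Lakeview 37/145 = 25.5% → Millbrook
Millbrook wins overall and in every credit group — no reversal.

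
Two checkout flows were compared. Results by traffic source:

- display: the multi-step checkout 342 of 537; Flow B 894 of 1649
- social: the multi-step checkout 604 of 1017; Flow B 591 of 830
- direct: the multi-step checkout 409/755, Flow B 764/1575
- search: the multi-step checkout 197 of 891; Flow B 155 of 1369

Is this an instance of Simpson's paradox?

No

Display: the multi-step checkout 342/537 = 63.7%, Flow B 894/1649 = 54.2% → the multi-step checkout
Social: the multi-step checkout 604/1017 = 59.4%, Flow B 591/830 = 71.2% → Flow B
Direct: the multi-step checkout 409/755 = 54.2%, Flow B 764/1575 = 48.5% → the multi-step checkout
Search: the multi-step checkout 197/891 = 22.1%, Flow B 155/1369 = 11.3% → the multi-step checkout
Overall: the multi-step checkout 1552/3200 = 48.5%, Flow B 2404/5423 = 44.3% → the multi-step checkout
Neither sweeps: the multi-step checkout wins 3 of 4 groups, Flow B wins 1. The multi-step checkout wins overall but not every group — no Simpson reversal.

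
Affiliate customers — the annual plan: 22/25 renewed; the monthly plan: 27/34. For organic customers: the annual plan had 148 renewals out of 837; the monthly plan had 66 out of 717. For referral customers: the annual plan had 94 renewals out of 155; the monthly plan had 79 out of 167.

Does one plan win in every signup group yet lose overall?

No

Affiliate: the annual plan 22/25 = 88.0%, the monthly plan 27/34 = 79.4% → the annual plan
Organic: the annual plan 148/837 = 17.7%, the monthly plan 66/717 = 9.2% → the annual plan
Referral: the annual plan 94/155 = 60.6%, the monthly plan 79/167 = 47.3% → the annual plan
Overall: the annual plan 264/1017 = 26.0%, the monthly plan 172/918 = 18.7% → the annual plan
The annual plan wins overall and in every signup group — no reversal.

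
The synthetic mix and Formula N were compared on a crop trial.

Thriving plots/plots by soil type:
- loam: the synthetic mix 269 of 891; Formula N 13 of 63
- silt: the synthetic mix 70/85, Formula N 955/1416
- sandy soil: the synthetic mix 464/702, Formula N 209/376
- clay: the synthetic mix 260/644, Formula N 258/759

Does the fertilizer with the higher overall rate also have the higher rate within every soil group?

No

Loam: the synthetic mix 269/891 = 30.2%, Formula N 13/63 = 20.6% → the synthetic mix
Silt: the synthetic mix 70/85 = 82.4%, Formula N 955/1416 = 67.4% → the synthetic mix
Sandy soil: the synthetic mix 464/702 = 66.1%, Formula N 209/376 = 55.6% → the synthetic mix
Clay: the synthetic mix 260/644 = 40.4%, Formula N 258/759 = 34.0% → the synthetic mix
Overall: the synthetic mix 1063/2322 = 45.8%, Formula N 1435/2614 = 54.9% → Formula N
The synthetic mix wins each soil group but Formula N wins overall — the comparison reverses. The synthetic mix's plots skew toward loam, which has a lower base rate.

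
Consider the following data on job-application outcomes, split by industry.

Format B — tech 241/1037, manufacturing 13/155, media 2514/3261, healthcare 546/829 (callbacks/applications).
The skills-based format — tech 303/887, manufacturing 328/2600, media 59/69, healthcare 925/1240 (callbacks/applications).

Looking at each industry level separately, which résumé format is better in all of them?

the skills-based format

Tech: Format B 241/1037 = 23.2%, the skills-based format 303/887 = 34.2% → the skills-based format
Manufacturing: Format B 13/155 = 8.4%, the skills-based format 328/2600 = 12.6% → the skills-based format
Media: Format B 2514/3261 = 77.1%, the skills-based format 59/69 = 85.5% → the skills-based format
Healthcare: Format B 546/829 = 65.9%, the skills-based format 925/1240 = 74.6% → the skills-based format
The skills-based format has the higher rate in all 4 groups.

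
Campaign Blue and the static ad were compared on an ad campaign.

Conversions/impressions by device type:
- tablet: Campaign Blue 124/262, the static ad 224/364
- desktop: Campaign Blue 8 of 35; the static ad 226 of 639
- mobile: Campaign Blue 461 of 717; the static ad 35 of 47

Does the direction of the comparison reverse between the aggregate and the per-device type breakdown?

Yes

Tablet: Campaign Blue 124/262 = 47.3%, the static ad 224/364 = 61.5% → the static ad
Desktop: Campaign Blue 8/35 = 22.9%, the static ad 226/639 = 35.4% → the static ad
Mobile: Campaign Blue 461/717 = 64.3%, the static ad 35/47 = 74.5% → the static ad
Overall: Campaign Blue 593/1014 = 58.5%, the static ad 485/1050 = 46.2% → Campaign Blue
The static ad wins each device group but Campaign Blue wins overall — the comparison reverses. The static ad's impressions skew toward desktop, which has a lower base rate.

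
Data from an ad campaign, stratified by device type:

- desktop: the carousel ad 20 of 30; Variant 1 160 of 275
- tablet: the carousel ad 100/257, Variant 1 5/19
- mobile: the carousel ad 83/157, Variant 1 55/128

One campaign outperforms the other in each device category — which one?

Desktop: the carousel ad 20/30 = 66.7%, Variant 1 160/275 = 58.2% → the carousel ad
Tablet: the carousel ad 100/257 = 38.9%, Variant 1 5/19 = 26.3% → the carousel ad
Mobile: the carousel ad 83/157 = 52.9%, Variant 1 55/128 = 43.0% → the carousel ad
The carousel ad has the higher rate in all 3 groups.

the carousel ad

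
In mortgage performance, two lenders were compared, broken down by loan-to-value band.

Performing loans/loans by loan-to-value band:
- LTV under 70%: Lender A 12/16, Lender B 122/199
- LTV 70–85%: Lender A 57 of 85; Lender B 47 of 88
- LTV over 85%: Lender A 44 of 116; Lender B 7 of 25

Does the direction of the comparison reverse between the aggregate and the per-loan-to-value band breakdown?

LTV under 70%: Lender A 12/16 = 75.0%, Lender B 122/199 = 61.3% → Lender A
LTV 70–85%: Lender A 57/85 = 67.1%, Lender B 47/88 = 53.4% → Lender A
LTV over 85%: Lender A 44/116 = 37.9%, Lender B 7/25 = 28.0% → Lender A
Overall: Lender A 113/217 = 52.1%, Lender B 176/312 = 56.4% → Lender B
Lender A wins each loan-to-value group but Lender B wins overall — the comparison reverses. Lender A's loans skew toward LTV over 85%, which has a lower base rate.

Yes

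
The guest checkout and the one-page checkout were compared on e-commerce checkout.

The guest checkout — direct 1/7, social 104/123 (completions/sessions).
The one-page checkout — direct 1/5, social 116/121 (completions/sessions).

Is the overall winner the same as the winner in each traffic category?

Yes

Direct: the guest checkout 1/7 = 14.3%, the one-page checkout 1/5 = 20.0% → the one-page checkout
Social: the guest checkout 104/123 = 84.6%, the one-page checkout 116/121 = 95.9% → the one-page checkout
Overall: the guest checkout 105/130 = 80.8%, the one-page checkout 117/126 = 92.9% → the one-page checkout
The one-page checkout wins overall and in every traffic group — no reversal.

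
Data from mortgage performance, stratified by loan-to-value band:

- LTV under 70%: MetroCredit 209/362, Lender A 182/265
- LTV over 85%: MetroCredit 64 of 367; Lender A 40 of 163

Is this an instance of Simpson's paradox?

No

LTV under 70%: MetroCredit 209/362 = 57.7%, Lender A 182/265 = 68.7% → Lender A
LTV over 85%: MetroCredit 64/367 = 17.4%, Lender A 40/163 = 24.5% → Lender A
Overall: MetroCredit 273/729 = 37.4%, Lender A 222/428 = 51.9% → Lender A
Lender A wins overall and in every loan-to-value group — no reversal.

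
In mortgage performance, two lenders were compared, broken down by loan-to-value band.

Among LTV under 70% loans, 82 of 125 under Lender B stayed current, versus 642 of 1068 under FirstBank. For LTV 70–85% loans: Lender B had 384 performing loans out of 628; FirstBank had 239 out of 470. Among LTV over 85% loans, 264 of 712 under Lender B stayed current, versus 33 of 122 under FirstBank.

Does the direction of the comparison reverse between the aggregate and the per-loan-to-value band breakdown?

LTV under 70%: Lender B 82/125 = 65.6%, FirstBank 642/1068 = 60.1% → Lender B
LTV 70–85%: Lender B 384/628 = 61.1%, FirstBank 239/470 = 50.9% → Lender B
LTV over 85%: Lender B 264/712 = 37.1%, FirstBank 33/122 = 27.0% → Lender B
Overall: Lender B 730/1465 = 49.8%, FirstBank 914/1660 = 55.1% → FirstBank
Lender B wins each loan-to-value group but FirstBank wins overall — the comparison reverses. Lender B's loans skew toward LTV over 85%, which has a lower base rate.

Yes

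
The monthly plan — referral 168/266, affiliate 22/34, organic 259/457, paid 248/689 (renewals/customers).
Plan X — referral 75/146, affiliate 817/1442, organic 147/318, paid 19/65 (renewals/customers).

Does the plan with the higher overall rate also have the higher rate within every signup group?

No

Referral: the monthly plan 168/266 = 63.2%, Plan X 75/146 = 51.4% → the monthly plan
Affiliate: the monthly plan 22/34 = 64.7%, Plan X 817/1442 = 56.7% → the monthly plan
Organic: the monthly plan 259/457 = 56.7%, Plan X 147/318 = 46.2% → the monthly plan
Paid: the monthly plan 248/689 = 36.0%, Plan X 19/65 = 29.2% → the monthly plan
Overall: the monthly plan 697/1446 = 48.2%, Plan X 1058/1971 = 53.7% → Plan X
The monthly plan wins each signup group but Plan X wins overall — the comparison reverses. The monthly plan's customers skew toward paid, which has a lower base rate.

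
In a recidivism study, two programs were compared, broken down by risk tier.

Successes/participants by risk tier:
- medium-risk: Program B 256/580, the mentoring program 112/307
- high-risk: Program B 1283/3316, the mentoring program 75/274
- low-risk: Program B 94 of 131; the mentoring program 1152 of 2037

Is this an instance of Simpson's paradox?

Medium-risk: Program B 256/580 = 44.1%, the mentoring program 112/307 = 36.5% → Program B
High-risk: Program B 1283/3316 = 38.7%, the mentoring program 75/274 = 27.4% → Program B
Low-risk: Program B 94/131 = 71.8%, the mentoring program 1152/2037 = 56.6% → Program B
Overall: Program B 1633/4027 = 40.6%, the mentoring program 1339/2618 = 51.1% → the mentoring program
Program B wins each risk group but the mentoring program wins overall — the comparison reverses. Program B's participants skew toward high-risk, which has a lower base rate.

Yes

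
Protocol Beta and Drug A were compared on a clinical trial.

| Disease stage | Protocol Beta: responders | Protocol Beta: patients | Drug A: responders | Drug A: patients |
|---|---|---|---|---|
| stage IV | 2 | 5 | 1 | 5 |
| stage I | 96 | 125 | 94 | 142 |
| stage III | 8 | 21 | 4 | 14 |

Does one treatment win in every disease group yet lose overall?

Stage IV: Protocol Beta 2/5 = 40.0%, Drug A 1/5 = 20.0% → Protocol Beta
Stage I: Protocol Beta 96/125 = 76.8%, Drug A 94/142 = 66.2% → Protocol Beta
Stage III: Protocol Beta 8/21 = 38.1%, Drug A 4/14 = 28.6% → Protocol Beta
Overall: Protocol Beta 106/151 = 70.2%, Drug A 99/161 = 61.5% → Protocol Beta
Protocol Beta wins overall and in every disease group — no reversal.

No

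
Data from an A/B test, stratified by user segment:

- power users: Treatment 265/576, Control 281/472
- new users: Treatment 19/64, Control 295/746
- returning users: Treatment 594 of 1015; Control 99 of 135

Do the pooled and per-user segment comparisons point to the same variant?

No

Power users: Treatment 265/576 = 46.0%, Control 281/472 = 59.5% → Control
New users: Treatment 19/64 = 29.7%, Control 295/746 = 39.5% → Control
Returning users: Treatment 594/1015 = 58.5%, Control 99/135 = 73.3% → Control
Overall: Treatment 878/1655 = 53.1%, Control 675/1353 = 49.9% → Treatment
Control wins each user group but Treatment wins overall — the comparison reverses. Control's views skew toward new users, which has a lower base rate.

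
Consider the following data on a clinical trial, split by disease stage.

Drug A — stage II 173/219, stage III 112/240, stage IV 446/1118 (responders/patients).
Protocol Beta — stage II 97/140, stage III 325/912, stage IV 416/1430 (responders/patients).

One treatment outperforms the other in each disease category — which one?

Stage II: Drug A 173/219 = 79.0%, Protocol Beta 97/140 = 69.3% → Drug A
Stage III: Drug A 112/240 = 46.7%, Protocol Beta 325/912 = 35.6% → Drug A
Stage IV: Drug A 446/1118 = 39.9%, Protocol Beta 416/1430 = 29.1% → Drug A
Drug A has the higher rate in all 3 groups.

Drug A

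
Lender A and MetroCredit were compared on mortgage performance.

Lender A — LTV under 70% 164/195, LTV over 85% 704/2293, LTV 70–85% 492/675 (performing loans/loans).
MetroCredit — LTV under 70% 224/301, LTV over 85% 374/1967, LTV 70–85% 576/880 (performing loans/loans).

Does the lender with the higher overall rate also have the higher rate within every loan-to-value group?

LTV under 70%: Lender A 164/195 = 84.1%, MetroCredit 224/301 = 74.4% → Lender A
LTV over 85%: Lender A 704/2293 = 30.7%, MetroCredit 374/1967 = 19.0% → Lender A
LTV 70–85%: Lender A 492/675 = 72.9%, MetroCredit 576/880 = 65.5% → Lender A
Overall: Lender A 1360/3163 = 43.0%, MetroCredit 1174/3148 = 37.3% → Lender A
Lender A wins overall and in every loan-to-value group — no reversal.

Yes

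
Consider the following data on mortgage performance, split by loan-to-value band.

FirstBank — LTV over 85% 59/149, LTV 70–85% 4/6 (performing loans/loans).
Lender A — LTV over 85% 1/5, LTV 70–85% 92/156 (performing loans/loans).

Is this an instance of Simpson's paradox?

Yes

LTV over 85%: FirstBank 59/149 = 39.6%, Lender A 1/5 = 20.0% → FirstBank
LTV 70–85%: FirstBank 4/6 = 66.7%, Lender A 92/156 = 59.0% → FirstBank
Overall: FirstBank 63/155 = 40.6%, Lender A 93/161 = 57.8% → Lender A
FirstBank wins each loan-to-value group but Lender A wins overall — the comparison reverses. FirstBank's loans skew toward LTV over 85%, which has a lower base rate.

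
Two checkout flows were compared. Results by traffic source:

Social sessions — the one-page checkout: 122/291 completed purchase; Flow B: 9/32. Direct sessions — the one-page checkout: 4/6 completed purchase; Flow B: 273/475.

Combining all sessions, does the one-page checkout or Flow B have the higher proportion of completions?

Social: the one-page checkout 122/291 = 41.9%, Flow B 9/32 = 28.1% → the one-page checkout
Direct: the one-page checkout 4/6 = 66.7%, Flow B 273/475 = 57.5% → the one-page checkout
Overall: the one-page checkout 126/297 = 42.4%, Flow B 282/507 = 55.6% → Flow B
(The one-page checkout wins every traffic group but Flow B wins overall — the one-page checkout's sessions skew toward the low-rate social group.)

Flow B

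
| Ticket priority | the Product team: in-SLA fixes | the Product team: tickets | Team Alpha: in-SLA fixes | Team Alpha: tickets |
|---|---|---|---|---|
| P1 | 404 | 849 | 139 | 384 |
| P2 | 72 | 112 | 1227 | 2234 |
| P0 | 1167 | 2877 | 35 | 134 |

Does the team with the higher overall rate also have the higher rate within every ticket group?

P1: the Product team 404/849 = 47.6%, Team Alpha 139/384 = 36.2% → the Product team
P2: the Product team 72/112 = 64.3%, Team Alpha 1227/2234 = 54.9% → the Product team
P0: the Product team 1167/2877 = 40.6%, Team Alpha 35/134 = 26.1% → the Product team
Overall: the Product team 1643/3838 = 42.8%, Team Alpha 1401/2752 = 50.9% → Team Alpha
The Product team wins each ticket group but Team Alpha wins overall — the comparison reverses. The Product team's tickets skew toward P0, which has a lower base rate.

No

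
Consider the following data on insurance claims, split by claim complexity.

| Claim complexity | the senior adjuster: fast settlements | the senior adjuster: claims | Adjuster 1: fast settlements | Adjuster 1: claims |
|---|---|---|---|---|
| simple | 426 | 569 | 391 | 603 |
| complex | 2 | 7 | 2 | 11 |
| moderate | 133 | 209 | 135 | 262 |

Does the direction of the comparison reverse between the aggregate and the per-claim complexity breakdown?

No

Simple: the senior adjuster 426/569 = 74.9%, Adjuster 1 391/603 = 64.8% → the senior adjuster
Complex: the senior adjuster 2/7 = 28.6%, Adjuster 1 2/11 = 18.2% → the senior adjuster
Moderate: the senior adjuster 133/209 = 63.6%, Adjuster 1 135/262 = 51.5% → the senior adjuster
Overall: the senior adjuster 561/785 = 71.5%, Adjuster 1 528/876 = 60.3% → the senior adjuster
The senior adjuster wins overall and in every claim group — no reversal.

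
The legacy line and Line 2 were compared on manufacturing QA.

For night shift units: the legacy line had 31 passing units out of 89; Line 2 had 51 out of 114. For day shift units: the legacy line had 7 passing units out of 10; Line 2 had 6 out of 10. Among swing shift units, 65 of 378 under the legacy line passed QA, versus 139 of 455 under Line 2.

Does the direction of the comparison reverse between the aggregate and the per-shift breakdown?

No

Night shift: the legacy line 31/89 = 34.8%, Line 2 51/114 = 44.7% → Line 2
Day shift: the legacy line 7/10 = 70.0%, Line 2 6/10 = 60.0% → the legacy line
Swing shift: the legacy line 65/378 = 17.2%, Line 2 139/455 = 30.5% → Line 2
Overall: the legacy line 103/477 = 21.6%, Line 2 196/579 = 33.9% → Line 2
Neither sweeps: the legacy line wins 1 of 3 groups, Line 2 wins 2. Line 2 wins overall but not every group — no Simpson reversal.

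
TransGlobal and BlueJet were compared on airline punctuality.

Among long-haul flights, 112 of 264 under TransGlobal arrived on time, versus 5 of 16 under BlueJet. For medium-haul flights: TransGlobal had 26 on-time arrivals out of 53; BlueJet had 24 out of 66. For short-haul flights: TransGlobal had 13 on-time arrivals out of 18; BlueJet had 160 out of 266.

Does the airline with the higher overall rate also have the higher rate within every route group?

Long-haul: TransGlobal 112/264 = 42.4%, BlueJet 5/16 = 31.2% → TransGlobal
Medium-haul: TransGlobal 26/53 = 49.1%, BlueJet 24/66 = 36.4% → TransGlobal
Short-haul: TransGlobal 13/18 = 72.2%, BlueJet 160/266 = 60.2% → TransGlobal
Overall: TransGlobal 151/335 = 45.1%, BlueJet 189/348 = 54.3% → BlueJet
TransGlobal wins each route group but BlueJet wins overall — the comparison reverses. TransGlobal's flights skew toward long-haul, which has a lower base rate.

No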